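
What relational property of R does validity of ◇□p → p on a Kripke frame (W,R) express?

Equivalently (dual form): p → □◇p.
Suppose p→□◇p is valid. Take Rxy and set V(p)={x}. Then p at x, so □◇p at x, so ◇p at y, so some z with Ryz has p; z=x, i.e. Ryx.
The converse is a direct semantic check.
Frame condition: ∀x ∀y (Rxy → Ryx).

symmetry: ∀x ∀y (Rxy → Ryx)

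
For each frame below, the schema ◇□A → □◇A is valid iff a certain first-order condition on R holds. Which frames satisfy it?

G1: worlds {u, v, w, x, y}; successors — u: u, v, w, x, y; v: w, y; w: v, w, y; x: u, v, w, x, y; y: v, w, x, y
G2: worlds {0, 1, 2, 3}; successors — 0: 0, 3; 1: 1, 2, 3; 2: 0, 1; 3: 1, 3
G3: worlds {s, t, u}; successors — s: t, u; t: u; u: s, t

G1, G2

Frame correspondent (Sahlqvist): ∀x ∀y ∀z (Rxy ∧ Rxz → ∃w (Ryw ∧ Rzw)) — i.e. convergence.
G1: ✓.
G2: ✓.
G3: fails — Rsu and Rst but u and t have no common successor.
Valid on: G1, G2.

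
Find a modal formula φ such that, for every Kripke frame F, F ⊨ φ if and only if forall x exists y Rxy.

□r → ◇r

A defining formula is □r → ◇r (the D axiom).
Suppose □r→◇r is valid. At any x set V(r)=W. Then □r at x, so ◇r at x, so x has a successor.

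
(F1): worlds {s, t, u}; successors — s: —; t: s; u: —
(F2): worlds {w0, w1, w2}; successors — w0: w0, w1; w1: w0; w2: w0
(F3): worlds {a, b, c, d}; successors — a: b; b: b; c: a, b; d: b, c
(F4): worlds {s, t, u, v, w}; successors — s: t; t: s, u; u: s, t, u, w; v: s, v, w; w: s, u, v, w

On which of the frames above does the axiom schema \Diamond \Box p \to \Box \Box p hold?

(F1)

Frame correspondent (Sahlqvist): \forall x \forall y \forall z ((xRy \wedge x R^2 z) \to \exists w (yRw \wedge z = w)) — i.e. a generalized confluence (Geach) condition.
(F1): holds.
(F2): fails — w0Rw1, w0R²w1 but no w with w1Rw and w1=w.
(F3): fails — dRb, dR²a but no w with bRw and a=w.
(F4): fails — tRs, tR²s but no w* with sRw* and s=w*.
Valid on: (F1).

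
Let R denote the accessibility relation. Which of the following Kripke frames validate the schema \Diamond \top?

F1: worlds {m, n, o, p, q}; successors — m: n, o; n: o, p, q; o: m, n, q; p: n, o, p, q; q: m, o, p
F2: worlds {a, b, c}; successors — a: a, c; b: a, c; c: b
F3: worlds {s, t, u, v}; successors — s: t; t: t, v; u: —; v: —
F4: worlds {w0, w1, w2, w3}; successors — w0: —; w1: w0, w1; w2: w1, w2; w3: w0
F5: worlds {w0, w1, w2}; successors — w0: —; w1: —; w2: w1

F1, F2

This is the axiom for seriality; its first-order frame correspondent is \forall x \exists y Rxy.
F1: satisfies the condition.
F2: satisfies the condition.
F3: fails — world u has no successor.
F4: fails — world w0 has no successor.
F5: fails — world w0 has no successor.
Valid on: F1, F2.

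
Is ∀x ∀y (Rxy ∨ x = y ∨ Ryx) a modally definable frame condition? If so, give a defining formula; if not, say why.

Not definable by any modal formula

Modal frame validity is preserved under disjoint unions.
Take 4 disjoint single-world reflexive frames: each is trivially connected, but their disjoint union has 4 worlds with no edge between distinct components, so it is not connected.
Hence connectedness of R is not modally definable.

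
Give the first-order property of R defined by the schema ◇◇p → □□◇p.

∀x ∀y ∀z ((xR²y ∧ xR²z) → ∃w (y = w ∧ zRw))

This is a Sahlqvist (Geach-type) schema ◇^2□^0p → □^2◇^1p.
Minimal-valuation argument: fix x; take any y with xR^2y and any z with xR^2z. Set V(p) to the set of worlds R-reachable from y in exactly 0 steps. Then □^0p holds at y, so the antecedent holds at x; validity forces ◇^1p at z, giving a w with zR^1w and yR^0w.
First-order correspondent: ∀x ∀y ∀z ((xR²y ∧ xR²z) → ∃w (y = w ∧ zRw)).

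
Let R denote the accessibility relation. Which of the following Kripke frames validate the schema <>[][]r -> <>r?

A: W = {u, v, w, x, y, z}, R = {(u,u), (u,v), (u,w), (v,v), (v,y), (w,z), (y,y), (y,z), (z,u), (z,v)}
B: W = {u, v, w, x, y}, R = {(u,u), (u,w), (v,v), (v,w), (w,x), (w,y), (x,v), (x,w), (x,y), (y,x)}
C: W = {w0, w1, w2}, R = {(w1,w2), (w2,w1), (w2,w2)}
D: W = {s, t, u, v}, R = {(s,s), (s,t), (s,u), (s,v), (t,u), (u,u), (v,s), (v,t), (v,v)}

B, C

This is the axiom for a generalized confluence (Geach) condition; its first-order frame correspondent is forall x forall y (xRy -> exists w (y R^2 w & xRw)).
A: fails — wRz but no t with zR²t and wRt.
B: ✓.
C: ✓.
D: fails — vRt but no w with tR²w and vRw.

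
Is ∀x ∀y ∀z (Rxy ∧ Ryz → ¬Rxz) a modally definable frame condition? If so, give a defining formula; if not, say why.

Not modally definable

If a class were modally definable it would be closed under surjective bounded morphisms (Goldblatt–Thomason).
The 5-cycle (worlds a,b,c,d,e with a→b→c→d→e→a) is intransitive. Mapping every world to a single reflexive point • is a surjective bounded morphism; the reflexive point is not intransitive (R••∧R•• but R••).
So no modal formula (or set of formulas) defines exactly the intransitive frames.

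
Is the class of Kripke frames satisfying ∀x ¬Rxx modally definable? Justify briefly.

Not definable by any modal formula

Modal frame validity is preserved under surjective bounded morphisms.
The 4-cycle (worlds s,t,u,v with s→t→u→v→s) is irreflexive, and the map sending every world to a single reflexive point • is a surjective bounded morphism (forth: every edge maps to (•,•); back: every world has a successor). So any modal formula valid on the 4-cycle is also valid on the reflexive point, which is not irreflexive.
So the class is not modally definable.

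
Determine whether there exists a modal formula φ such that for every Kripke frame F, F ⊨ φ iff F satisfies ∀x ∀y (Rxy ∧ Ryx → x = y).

Not definable by any modal formula

If a class were modally definable it would be closed under surjective bounded morphisms (Goldblatt–Thomason).
The 6-cycle (worlds a,b,c,d,e,f with a→b→c→d→e→f→a) is antisymmetric. Sending even-indexed worlds to • and odd-indexed worlds to ∘ is a surjective bounded morphism onto the two-world frame with •↔∘, which is not antisymmetric.
So the class is not modally definable.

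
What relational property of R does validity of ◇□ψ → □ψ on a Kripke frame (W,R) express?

This schema is equivalent to the 5 axiom ◇ψ → □◇ψ.
Its frame correspondent is the Euclidean property — ∀x ∀y ∀z (Rxy ∧ Rxz → Ryz).

the Euclidean property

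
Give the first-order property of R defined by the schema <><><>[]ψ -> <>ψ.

This is a Sahlqvist (Geach-type) schema ◇^3□^1ψ → □^0◇^1ψ.
First-order correspondent: forall x forall y (x R^3 y -> exists w (yRw & xRw)).

forall x forall y (x R^3 y -> exists w (yRw & xRw))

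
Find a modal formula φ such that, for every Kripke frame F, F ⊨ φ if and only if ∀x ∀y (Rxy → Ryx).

ψ → □◇ψ

This is symmetry; the standard corresponding axiom is B: ψ → □◇ψ.
Suppose ψ→□◇ψ is valid. Take Rxy and set V(ψ)={x}. Then ψ at x, so □◇ψ at x, so ◇ψ at y, so some z with Ryz has ψ; z=x, i.e. Ryx.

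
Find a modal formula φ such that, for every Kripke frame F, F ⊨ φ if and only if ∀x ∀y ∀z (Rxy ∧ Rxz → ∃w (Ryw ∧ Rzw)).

The condition is convergence. The .2 schema ◇□r → □◇r defines it.
Suppose ◇□r→□◇r is valid. Take Rxy, Rxz and set V(r)={w : Ryw}. Then □r at y so ◇□r at x, so □◇r at x, so ◇r at z, giving w with Rzw and Ryw.

◇□r → □◇r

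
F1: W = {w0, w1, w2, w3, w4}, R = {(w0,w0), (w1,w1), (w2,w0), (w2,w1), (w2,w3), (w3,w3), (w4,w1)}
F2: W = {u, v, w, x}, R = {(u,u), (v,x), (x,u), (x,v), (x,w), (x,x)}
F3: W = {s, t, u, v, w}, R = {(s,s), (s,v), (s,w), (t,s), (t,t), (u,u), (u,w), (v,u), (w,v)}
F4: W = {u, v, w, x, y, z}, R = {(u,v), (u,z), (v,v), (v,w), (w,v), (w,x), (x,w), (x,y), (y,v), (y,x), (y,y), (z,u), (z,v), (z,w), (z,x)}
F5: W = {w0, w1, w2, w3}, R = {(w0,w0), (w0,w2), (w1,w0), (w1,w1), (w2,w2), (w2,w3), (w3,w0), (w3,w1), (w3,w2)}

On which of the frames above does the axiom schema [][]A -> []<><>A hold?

F1, F3, F4, F5

The schema corresponds to a generalized confluence (Geach) condition: forall x forall z (xRz -> exists w (x R^2 w & z R^2 w)).
F1: ✓.
F2: fails — xRw but no t with xR²t and wR²t.
F3: ✓.
F4: ✓.
F5: ✓.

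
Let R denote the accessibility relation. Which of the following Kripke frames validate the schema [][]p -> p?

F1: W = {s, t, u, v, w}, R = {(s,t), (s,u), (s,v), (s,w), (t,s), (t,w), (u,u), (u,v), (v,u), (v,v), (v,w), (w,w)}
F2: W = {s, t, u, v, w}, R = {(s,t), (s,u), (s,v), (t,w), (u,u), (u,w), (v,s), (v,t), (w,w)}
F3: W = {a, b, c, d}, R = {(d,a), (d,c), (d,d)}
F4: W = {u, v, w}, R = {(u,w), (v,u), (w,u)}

Frame correspondent (Sahlqvist): forall x exists w (x R^2 w & x = w) — i.e. a generalized confluence (Geach) condition.
F1: condition met.
F2: fails — at t but no w* with tR²w* and t=w*.
F3: fails — at a but no w with aR²w and a=w.
F4: fails — at v but no t with vR²t and v=t.
Valid on: F1.

F1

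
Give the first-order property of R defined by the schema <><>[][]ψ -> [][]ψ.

This is a Sahlqvist (Geach-type) schema ◇^2□^2ψ → □^2◇^0ψ.
Minimal-valuation argument: fix x; take any y with xR^2y and any z with xR^2z. Set V(ψ) to the set of worlds R-reachable from y in exactly 2 steps. Then □^2ψ holds at y, so the antecedent holds at x; validity forces ◇^0ψ at z, giving a w with zR^0w and yR^2w.
First-order correspondent: forall x forall y forall z ((x R^2 y & x R^2 z) -> exists w (y R^2 w & z = w)).

forall x forall y forall z ((x R^2 y & x R^2 z) -> exists w (y R^2 w & z = w))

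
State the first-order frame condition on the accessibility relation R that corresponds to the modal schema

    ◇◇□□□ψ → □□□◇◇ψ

∀x ∀y ∀z ((xR²y ∧ xR³z) → ∃w (yR³w ∧ zR²w))

This is a Sahlqvist (Geach-type) schema ◇^2□^3ψ → □^3◇^2ψ.
First-order correspondent: ∀x ∀y ∀z ((xR²y ∧ xR³z) → ∃w (yR³w ∧ zR²w)).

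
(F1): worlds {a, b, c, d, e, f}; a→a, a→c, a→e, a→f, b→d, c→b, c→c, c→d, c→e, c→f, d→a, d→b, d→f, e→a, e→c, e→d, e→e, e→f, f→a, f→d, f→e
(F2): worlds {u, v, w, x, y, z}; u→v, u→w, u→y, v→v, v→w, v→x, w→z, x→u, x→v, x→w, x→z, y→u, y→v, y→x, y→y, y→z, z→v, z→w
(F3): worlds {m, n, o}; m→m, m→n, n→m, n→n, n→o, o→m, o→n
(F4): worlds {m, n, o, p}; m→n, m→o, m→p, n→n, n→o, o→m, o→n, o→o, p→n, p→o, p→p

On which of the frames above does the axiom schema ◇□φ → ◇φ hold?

(F3), (F4)

Frame correspondent (Sahlqvist): ∀x ∀y (xRy → ∃w (yRw ∧ xRw)) — i.e. a generalized confluence (Geach) condition.
(F1): fails — bRd but no w with dRw and bRw.
(F2): fails — uRw but no t with wRt and uRt.
(F3): holds.
(F4): holds.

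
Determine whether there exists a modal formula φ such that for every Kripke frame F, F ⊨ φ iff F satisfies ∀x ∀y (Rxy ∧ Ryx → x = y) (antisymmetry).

No — not modally definable

If a class were modally definable it would be closed under surjective bounded morphisms (Goldblatt–Thomason).
The 6-cycle (worlds a,b,c,d,e,f with a→b→c→d→e→f→a) is antisymmetric. Sending even-indexed worlds to • and odd-indexed worlds to ∘ is a surjective bounded morphism onto the two-world frame with •↔∘, which is not antisymmetric.
So the class is not modally definable.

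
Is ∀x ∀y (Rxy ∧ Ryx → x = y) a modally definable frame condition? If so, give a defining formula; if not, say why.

Not definable by any modal formula

Any modally definable frame class is closed under surjective bounded morphisms.
The 4-cycle (worlds a,b,c,d with a→b→c→d→a) is antisymmetric. Sending even-indexed worlds to s and odd-indexed worlds to t is a surjective bounded morphism onto the two-world frame with s↔t, which is not antisymmetric.
Hence antisymmetry is not modally definable.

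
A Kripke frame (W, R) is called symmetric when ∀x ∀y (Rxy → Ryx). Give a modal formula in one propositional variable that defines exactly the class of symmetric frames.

This is symmetry; the standard corresponding axiom is B: r → □◇r.
Suppose r→□◇r is valid. Take Rxy and set V(r)={x}. Then r at x, so □◇r at x, so ◇r at y, so some z with Ryz has r; z=x, i.e. Ryx.

r → □◇r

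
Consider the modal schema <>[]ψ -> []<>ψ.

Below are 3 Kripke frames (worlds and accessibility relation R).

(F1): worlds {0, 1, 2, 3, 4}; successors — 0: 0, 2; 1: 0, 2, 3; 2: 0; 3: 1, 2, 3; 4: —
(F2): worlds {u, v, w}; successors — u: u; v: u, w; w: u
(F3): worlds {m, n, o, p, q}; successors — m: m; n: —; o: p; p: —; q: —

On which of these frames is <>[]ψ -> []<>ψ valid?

The schema corresponds to convergence: forall x forall y forall z (Rxy & Rxz -> exists w (Ryw & Rzw)).
(F1): fails — R12 and R13 but 2 and 3 have no common successor.
(F2): condition met.
(F3): fails — Rop and Rop but p and p have no common successor.
Valid on: (F2).

(F2)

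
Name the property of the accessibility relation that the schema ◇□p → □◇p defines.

convergence: ∀x ∀y ∀z (Rxy ∧ Rxz → ∃w (Ryw ∧ Rzw))

Suppose ◇□p→□◇p is valid. Take Rxy, Rxz and set V(p)={w : Ryw}. Then □p at y so ◇□p at x, so □◇p at x, so ◇p at z, giving w with Rzw and Ryw.
Conversely, any frame satisfying ∀x ∀y ∀z (Rxy ∧ Rxz → ∃w (Ryw ∧ Rzw)) validates the schema.
Frame condition: ∀x ∀y ∀z (Rxy ∧ Rxz → ∃w (Ryw ∧ Rzw)).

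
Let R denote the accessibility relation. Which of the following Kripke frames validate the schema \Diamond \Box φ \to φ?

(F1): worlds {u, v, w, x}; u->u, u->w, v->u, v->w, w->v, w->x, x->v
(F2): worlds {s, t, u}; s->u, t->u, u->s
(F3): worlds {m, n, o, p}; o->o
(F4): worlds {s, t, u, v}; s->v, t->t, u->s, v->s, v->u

The schema corresponds to symmetry: \forall x \forall y (Rxy \to Ryx).
(F1): fails — Ruw but not Rwu.
(F2): fails — Rtu but not Rut.
(F3): ✓.
(F4): fails — Rus but not Rsu.
Valid on: (F3).

(F3)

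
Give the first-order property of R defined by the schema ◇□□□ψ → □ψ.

This is a Sahlqvist (Geach-type) schema ◇^1□^3ψ → □^1◇^0ψ.
Minimal-valuation argument: fix x; take any y with xR^1y and any z with xR^1z. Set V(ψ) to the set of worlds R-reachable from y in exactly 3 steps. Then □^3ψ holds at y, so the antecedent holds at x; validity forces ◇^0ψ at z, giving a w with zR^0w and yR^3w.
First-order correspondent: ∀x ∀y ∀z ((xRy ∧ xRz) → ∃w (yR³w ∧ z = w)).

∀x ∀y ∀z ((xRy ∧ xRz) → ∃w (yR³w ∧ z = w))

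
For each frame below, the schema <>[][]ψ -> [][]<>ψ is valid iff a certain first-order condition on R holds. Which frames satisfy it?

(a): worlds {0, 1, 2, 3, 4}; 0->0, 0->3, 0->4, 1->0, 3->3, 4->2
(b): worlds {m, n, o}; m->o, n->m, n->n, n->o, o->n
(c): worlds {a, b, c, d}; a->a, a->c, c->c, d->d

(c)

Frame correspondent (Sahlqvist): forall x forall y forall z ((xRy & x R^2 z) -> exists w (y R^2 w & zRw)) — i.e. a generalized confluence (Geach) condition.
(a): fails — 0R0, 0R²2 but no w with 0R²w and 2Rw.
(b): fails — nRm, nR²m but no w with mR²w and mRw.
(c): holds.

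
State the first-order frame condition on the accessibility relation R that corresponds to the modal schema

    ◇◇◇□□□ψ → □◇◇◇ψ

This is a Sahlqvist (Geach-type) schema ◇^3□^3ψ → □^1◇^3ψ.
Minimal-valuation argument: fix x; take any y with xR^3y and any z with xR^1z. Set V(ψ) to the set of worlds R-reachable from y in exactly 3 steps. Then □^3ψ holds at y, so the antecedent holds at x; validity forces ◇^3ψ at z, giving a w with zR^3w and yR^3w.
First-order correspondent: ∀x ∀y ∀z ((xR³y ∧ xRz) → ∃w (yR³w ∧ zR³w)).

∀x ∀y ∀z ((xR³y ∧ xRz) → ∃w (yR³w ∧ zR³w))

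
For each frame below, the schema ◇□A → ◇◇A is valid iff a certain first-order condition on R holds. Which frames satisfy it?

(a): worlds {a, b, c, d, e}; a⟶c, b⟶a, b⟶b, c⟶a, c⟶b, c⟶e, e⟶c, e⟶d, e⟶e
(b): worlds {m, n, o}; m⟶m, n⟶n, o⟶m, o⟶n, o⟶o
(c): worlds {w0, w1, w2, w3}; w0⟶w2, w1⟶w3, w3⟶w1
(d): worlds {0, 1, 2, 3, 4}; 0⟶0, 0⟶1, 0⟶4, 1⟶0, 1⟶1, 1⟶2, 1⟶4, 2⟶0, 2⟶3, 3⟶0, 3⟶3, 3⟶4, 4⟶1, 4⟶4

The schema corresponds to a generalized confluence (Geach) condition: ∀x ∀y (xRy → ∃w (yRw ∧ xR²w)).
(a): fails — eRd but no w with dRw and eR²w.
(b): holds.
(c): fails — w0Rw2 but no w with w2Rw and w0R²w.
(d): holds.
Valid on: (b), (d).

(b), (d)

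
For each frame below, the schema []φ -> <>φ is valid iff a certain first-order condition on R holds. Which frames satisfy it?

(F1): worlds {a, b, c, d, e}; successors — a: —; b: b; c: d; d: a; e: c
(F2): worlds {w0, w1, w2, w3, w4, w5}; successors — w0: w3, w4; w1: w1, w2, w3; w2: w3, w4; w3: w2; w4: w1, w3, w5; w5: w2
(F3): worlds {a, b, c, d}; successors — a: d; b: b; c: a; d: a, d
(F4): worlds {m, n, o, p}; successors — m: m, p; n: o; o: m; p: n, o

The schema corresponds to seriality: forall x exists y Rxy.
(F1): fails — world a has no successor.
(F2): satisfies the condition.
(F3): satisfies the condition.
(F4): satisfies the condition.

(F2), (F3), (F4)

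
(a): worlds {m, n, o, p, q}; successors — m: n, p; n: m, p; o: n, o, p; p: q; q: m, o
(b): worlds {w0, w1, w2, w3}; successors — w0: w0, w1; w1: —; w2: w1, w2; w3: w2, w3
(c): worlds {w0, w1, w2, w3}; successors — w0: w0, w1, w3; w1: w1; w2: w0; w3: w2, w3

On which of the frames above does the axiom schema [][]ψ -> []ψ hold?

(b), (c)

The schema corresponds to density: forall x forall y (Rxy -> exists z (Rxz & Rzy)).
(a): fails — Rqm but no z with Rqz and Rzm.
(b): satisfies the condition.
(c): satisfies the condition.
Valid on: (b), (c).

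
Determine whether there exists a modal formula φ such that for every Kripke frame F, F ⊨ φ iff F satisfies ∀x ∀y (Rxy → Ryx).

Yes: it is symmetry, defined by the B schema q → □◇q.
Suppose q→□◇q is valid. Take Rxy and set V(q)={x}. Then q at x, so □◇q at x, so ◇q at y, so some z with Ryz has q; z=x, i.e. Ryx.

Yes, by q → □◇q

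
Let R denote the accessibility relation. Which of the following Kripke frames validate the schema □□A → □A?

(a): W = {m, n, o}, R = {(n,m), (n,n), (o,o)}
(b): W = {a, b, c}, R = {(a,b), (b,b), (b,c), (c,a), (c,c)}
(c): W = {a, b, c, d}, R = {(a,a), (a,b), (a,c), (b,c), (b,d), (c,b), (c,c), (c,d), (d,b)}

(a), (b)

Frame correspondent (Sahlqvist): ∀x ∀y (Rxy → ∃z (Rxz ∧ Rzy)) — i.e. density.
(a): condition met.
(b): condition met.
(c): fails — Rdb but no z with Rdz and Rzb.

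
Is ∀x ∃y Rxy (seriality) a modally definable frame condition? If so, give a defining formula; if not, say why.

Yes — defined by □q → ◇q

The condition is seriality. A defining modal formula is □q → ◇q.
Suppose □q→◇q is valid. At any x set V(q)=W. Then □q at x, so ◇q at x, so x has a successor.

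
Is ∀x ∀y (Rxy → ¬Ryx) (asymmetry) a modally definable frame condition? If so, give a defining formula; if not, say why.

No — not modally definable

Modal frame validity is preserved under surjective bounded morphisms.
The 4-cycle (worlds w0,w1,w2,w3 with w0→w1→w2→w3→w0) is asymmetric. Mapping every world to a single reflexive point • is a surjective bounded morphism, and the reflexive point is not asymmetric (R•• but asymmetry requires ¬R••).
Hence asymmetry is not modally definable.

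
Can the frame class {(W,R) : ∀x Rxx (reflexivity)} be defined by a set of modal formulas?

Yes, by □q → q

This is a Sahlqvist condition; the T axiom □q → q defines it.
Suppose □q→q is valid. At any x set V(q)={w : Rxw}. Then □q holds at x, so q holds at x, i.e. Rxx.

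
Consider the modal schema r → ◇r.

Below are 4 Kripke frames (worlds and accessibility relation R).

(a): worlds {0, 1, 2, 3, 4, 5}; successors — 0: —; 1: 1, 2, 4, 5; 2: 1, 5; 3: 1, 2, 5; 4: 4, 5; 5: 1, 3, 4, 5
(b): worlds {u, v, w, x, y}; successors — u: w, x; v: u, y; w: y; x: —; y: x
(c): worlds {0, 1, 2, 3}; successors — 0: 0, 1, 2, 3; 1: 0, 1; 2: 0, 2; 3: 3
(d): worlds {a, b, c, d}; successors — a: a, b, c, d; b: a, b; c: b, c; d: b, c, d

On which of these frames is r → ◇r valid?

(c), (d)

This is the axiom for reflexivity; its first-order frame correspondent is ∀x Rxx.
(a): fails — world 0 does not see itself.
(b): fails — world u does not see itself.
(c): ✓.
(d): ✓.
Valid on: (c), (d).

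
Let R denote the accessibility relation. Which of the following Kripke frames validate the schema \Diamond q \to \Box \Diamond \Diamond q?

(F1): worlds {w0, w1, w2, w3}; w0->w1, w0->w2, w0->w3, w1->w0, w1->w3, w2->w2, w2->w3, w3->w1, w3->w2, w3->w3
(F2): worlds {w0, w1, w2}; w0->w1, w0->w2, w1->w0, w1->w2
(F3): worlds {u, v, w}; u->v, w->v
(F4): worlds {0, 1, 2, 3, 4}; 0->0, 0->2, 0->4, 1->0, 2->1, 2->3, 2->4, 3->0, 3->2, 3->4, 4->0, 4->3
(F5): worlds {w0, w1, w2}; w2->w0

(F1)

This is the axiom for a generalized confluence (Geach) condition; its first-order frame correspondent is \forall x \forall y \forall z ((xRy \wedge xRz) \to \exists w (y = w \wedge z R^2 w)).
(F1): holds.
(F2): fails — w0Rw1, w0Rw2 but no w with w1=w and w2R²w.
(F3): fails — uRv, uRv but no t with v=t and vR²t.
(F4): fails — 2R1, 2R1 but no w with 1=w and 1R²w.
(F5): fails — w2Rw0, w2Rw0 but no w with w0=w and w0R²w.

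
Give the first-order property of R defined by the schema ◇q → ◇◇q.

This is a Sahlqvist (Geach-type) schema ◇^1□^0q → □^0◇^2q.
Minimal-valuation argument: fix x; take any y with xR^1y and any z with xR^0z. Set V(q) to the set of worlds R-reachable from y in exactly 0 steps. Then □^0q holds at y, so the antecedent holds at x; validity forces ◇^2q at z, giving a w with zR^2w and yR^0w.
First-order correspondent: ∀x ∀y (xRy → ∃w (y = w ∧ xR²w)).

∀x ∀y (xRy → ∃w (y = w ∧ xR²w))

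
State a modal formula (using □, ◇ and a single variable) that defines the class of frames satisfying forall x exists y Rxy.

□p → ◇p

This is seriality; the standard corresponding axiom is D: □p → ◇p.
Suppose □p→◇p is valid. At any x set V(p)=W. Then □p at x, so ◇p at x, so x has a successor.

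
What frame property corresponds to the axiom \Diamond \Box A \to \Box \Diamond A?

Suppose ◇□A→□◇A is valid. Take Rxy, Rxz and set V(A)={w : Ryw}. Then □A at y so ◇□A at x, so □◇A at x, so ◇A at z, giving w with Rzw and Ryw.
Conversely, on a frame with convergence the schema holds at every world under every valuation.
Frame condition: \forall x \forall y \forall z (Rxy \wedge Rxz \to \exists w (Ryw \wedge Rzw)).

convergence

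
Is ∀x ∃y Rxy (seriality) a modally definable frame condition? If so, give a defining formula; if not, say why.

Yes — defined by □p → ◇p

This is a Sahlqvist condition; the D axiom □p → ◇p defines it.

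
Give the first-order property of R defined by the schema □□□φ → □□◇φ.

∀x ∀z (xR²z → ∃w (xR³w ∧ zRw))

This is a Sahlqvist (Geach-type) schema ◇^0□^3φ → □^2◇^1φ.
Minimal-valuation argument: fix x; take any y with xR^0y and any z with xR^2z. Set V(φ) to the set of worlds R-reachable from y in exactly 3 steps. Then □^3φ holds at y, so the antecedent holds at x; validity forces ◇^1φ at z, giving a w with zR^1w and yR^3w.
First-order correspondent: ∀x ∀z (xR²z → ∃w (xR³w ∧ zRw)).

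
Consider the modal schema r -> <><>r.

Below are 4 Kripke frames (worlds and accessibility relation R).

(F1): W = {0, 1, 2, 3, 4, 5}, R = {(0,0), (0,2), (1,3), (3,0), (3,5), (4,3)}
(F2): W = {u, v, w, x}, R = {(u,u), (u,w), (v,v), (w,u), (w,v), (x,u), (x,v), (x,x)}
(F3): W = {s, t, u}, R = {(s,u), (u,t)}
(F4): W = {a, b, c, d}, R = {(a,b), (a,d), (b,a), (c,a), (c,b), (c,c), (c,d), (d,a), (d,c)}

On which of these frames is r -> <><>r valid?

(F2), (F4)

This is the axiom for a generalized confluence (Geach) condition; its first-order frame correspondent is forall x exists w (x = w & x R^2 w).
(F1): fails — at 1 but no w with 1=w and 1R²w.
(F2): condition met.
(F3): fails — at s but no w with s=w and sR²w.
(F4): condition met.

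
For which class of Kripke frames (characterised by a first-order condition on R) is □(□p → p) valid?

Suppose □(□p→p) is valid. Take Rxy and set V(p)={w : Ryw}. Then at y, □p holds; since □(□p→p) at x, □p→p at y, so p at y, i.e. Ryy.

shift-reflexivity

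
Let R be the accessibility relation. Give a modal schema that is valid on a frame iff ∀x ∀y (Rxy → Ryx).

s → □◇s

A defining formula is s → □◇s (the B axiom).
Suppose s→□◇s is valid. Take Rxy and set V(s)={x}. Then s at x, so □◇s at x, so ◇s at y, so some z with Ryz has s; z=x, i.e. Ryx.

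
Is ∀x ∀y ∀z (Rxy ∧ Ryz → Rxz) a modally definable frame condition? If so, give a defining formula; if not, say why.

Definable; □p → □□p defines it

The condition is transitivity. A defining modal formula is □p → □□p.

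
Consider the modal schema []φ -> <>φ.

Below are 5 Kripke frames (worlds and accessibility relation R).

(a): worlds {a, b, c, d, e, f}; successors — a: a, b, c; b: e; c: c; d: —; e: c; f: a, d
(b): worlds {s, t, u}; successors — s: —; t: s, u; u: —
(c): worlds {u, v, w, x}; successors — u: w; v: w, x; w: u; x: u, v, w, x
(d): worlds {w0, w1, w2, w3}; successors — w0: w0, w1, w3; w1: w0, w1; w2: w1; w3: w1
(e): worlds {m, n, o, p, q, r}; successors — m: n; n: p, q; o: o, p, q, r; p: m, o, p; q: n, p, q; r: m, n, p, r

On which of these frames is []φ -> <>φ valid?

(c), (d), (e)

This is the axiom for seriality; its first-order frame correspondent is forall x exists y Rxy.
(a): fails — world d has no successor.
(b): fails — world s has no successor.
(c): ✓.
(d): ✓.
(e): ✓.
Valid on: (c), (d), (e).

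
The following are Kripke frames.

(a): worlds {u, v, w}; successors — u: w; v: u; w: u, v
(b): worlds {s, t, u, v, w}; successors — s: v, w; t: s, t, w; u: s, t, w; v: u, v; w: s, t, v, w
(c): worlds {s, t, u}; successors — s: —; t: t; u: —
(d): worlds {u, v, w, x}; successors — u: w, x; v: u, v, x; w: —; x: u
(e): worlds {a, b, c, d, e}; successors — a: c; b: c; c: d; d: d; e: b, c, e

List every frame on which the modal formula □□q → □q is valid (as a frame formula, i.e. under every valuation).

This is the axiom for density; its first-order frame correspondent is ∀x ∀y (Rxy → ∃z (Rxz ∧ Rzy)).
(a): fails — Rvu but no z with Rvz and Rzu.
(b): holds.
(c): holds.
(d): fails — Ruw but no z with Ruz and Rzw.
(e): fails — Rbc but no z with Rbz and Rzc.
Valid on: (b), (c).

(b), (c)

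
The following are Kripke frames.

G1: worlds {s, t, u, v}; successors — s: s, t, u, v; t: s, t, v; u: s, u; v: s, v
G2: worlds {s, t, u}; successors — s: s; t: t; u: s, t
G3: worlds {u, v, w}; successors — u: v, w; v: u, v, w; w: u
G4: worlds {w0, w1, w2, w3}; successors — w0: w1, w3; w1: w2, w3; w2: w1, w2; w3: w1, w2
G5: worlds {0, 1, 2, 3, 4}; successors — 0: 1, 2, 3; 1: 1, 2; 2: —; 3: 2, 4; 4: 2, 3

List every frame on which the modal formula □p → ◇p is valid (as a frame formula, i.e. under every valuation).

Frame correspondent (Sahlqvist): ∀x ∃y Rxy — i.e. seriality.
G1: condition met.
G2: condition met.
G3: condition met.
G4: condition met.
G5: fails — world 2 has no successor.
Valid on: G1, G2, G3, G4.

G1, G2, G3, G4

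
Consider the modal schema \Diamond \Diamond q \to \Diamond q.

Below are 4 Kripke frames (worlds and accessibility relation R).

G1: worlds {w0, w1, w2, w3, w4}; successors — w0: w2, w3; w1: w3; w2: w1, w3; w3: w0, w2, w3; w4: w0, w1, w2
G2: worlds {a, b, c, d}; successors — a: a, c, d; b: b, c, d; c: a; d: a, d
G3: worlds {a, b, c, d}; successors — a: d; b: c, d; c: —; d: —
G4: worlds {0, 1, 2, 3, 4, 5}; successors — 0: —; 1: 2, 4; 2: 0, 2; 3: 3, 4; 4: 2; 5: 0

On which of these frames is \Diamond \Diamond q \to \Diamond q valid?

G3

Frame correspondent (Sahlqvist): \forall x \forall y \forall z (Rxy \wedge Ryz \to Rxz) — i.e. transitivity.
G1: fails — Rw3w2 and Rw2w1 but not Rw3w1.
G2: fails — Rbc and Rca but not Rba.
G3: ✓.
G4: fails — R34 and R42 but not R32.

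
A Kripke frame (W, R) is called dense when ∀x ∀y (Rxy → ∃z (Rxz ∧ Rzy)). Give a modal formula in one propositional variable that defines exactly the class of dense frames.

□□r → □r

This is density; the standard corresponding axiom is C4: □□r → □r.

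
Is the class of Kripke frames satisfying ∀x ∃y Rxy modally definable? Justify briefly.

The condition is seriality. A defining modal formula is □r → ◇r.
Suppose □r→◇r is valid. At any x set V(r)=W. Then □r at x, so ◇r at x, so x has a successor.

Yes, by □r → ◇r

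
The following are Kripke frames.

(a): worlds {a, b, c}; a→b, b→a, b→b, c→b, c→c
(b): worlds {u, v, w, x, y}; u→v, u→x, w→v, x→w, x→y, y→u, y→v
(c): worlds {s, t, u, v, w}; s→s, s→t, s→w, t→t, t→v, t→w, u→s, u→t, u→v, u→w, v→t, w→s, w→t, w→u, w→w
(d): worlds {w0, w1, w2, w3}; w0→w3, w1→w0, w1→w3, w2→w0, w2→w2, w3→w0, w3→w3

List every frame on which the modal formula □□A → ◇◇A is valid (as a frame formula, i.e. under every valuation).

This is the axiom for a generalized confluence (Geach) condition; its first-order frame correspondent is ∀x ∃w (xR²w ∧ xR²w).
(a): ✓.
(b): fails — at v but no t with vR²t and vR²t.
(c): ✓.
(d): ✓.

(a), (c), (d)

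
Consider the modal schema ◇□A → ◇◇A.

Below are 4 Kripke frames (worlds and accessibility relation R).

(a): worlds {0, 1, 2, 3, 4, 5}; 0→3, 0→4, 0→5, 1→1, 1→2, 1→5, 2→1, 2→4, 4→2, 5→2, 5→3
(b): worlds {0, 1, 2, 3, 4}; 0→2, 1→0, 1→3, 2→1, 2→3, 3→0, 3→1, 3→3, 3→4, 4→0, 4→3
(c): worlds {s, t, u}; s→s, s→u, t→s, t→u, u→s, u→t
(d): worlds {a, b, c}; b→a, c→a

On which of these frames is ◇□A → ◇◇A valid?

(b), (c)

This is the axiom for a generalized confluence (Geach) condition; its first-order frame correspondent is ∀x ∀y (xRy → ∃w (yRw ∧ xR²w)).
(a): fails — 0R3 but no w with 3Rw and 0R²w.
(b): satisfies the condition.
(c): satisfies the condition.
(d): fails — bRa but no w with aRw and bR²w.
Valid on: (b), (c).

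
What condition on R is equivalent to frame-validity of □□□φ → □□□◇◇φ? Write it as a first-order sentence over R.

∀x ∀z (xR³z → ∃w (xR³w ∧ zR²w))

This is a Sahlqvist (Geach-type) schema ◇^0□^3φ → □^3◇^2φ.
First-order correspondent: ∀x ∀z (xR³z → ∃w (xR³w ∧ zR²w)).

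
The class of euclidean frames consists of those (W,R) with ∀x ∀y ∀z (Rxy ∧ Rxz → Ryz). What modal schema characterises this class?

◇s → □◇s

The condition is the Euclidean property. The 5 schema ◇s → □◇s defines it.
Suppose ◇s→□◇s is valid. Take Rxy, Rxz and set V(s)={y}. Then ◇s at x, so □◇s at x, so ◇s at z, so some w with Rzw has s; w=y, i.e. Rzy. By symmetry of the argument, Ryz.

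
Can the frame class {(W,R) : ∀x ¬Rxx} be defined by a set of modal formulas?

No

Any modally definable frame class is closed under surjective bounded morphisms.
The 5-cycle (worlds 0,1,2,3,4 with 0→1→2→3→4→0) is irreflexive, and the map sending every world to a single reflexive point • is a surjective bounded morphism (forth: every edge maps to (•,•); back: every world has a successor). So any modal formula valid on the 5-cycle is also valid on the reflexive point, which is not irreflexive.
So no modal formula (or set of formulas) defines exactly the irreflexive frames.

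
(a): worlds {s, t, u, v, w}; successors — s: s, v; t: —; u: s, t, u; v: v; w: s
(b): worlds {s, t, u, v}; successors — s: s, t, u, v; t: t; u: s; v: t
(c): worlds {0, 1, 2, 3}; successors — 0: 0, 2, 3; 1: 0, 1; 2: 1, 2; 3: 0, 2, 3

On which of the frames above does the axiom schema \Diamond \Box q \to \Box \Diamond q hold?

(c)

The schema corresponds to convergence: \forall x \forall y \forall z (Rxy \wedge Rxz \to \exists w (Ryw \wedge Rzw)).
(a): fails — Rut and Rut but t and t have no common successor.
(b): fails — Rsv and Rsu but v and u have no common successor.
(c): condition met.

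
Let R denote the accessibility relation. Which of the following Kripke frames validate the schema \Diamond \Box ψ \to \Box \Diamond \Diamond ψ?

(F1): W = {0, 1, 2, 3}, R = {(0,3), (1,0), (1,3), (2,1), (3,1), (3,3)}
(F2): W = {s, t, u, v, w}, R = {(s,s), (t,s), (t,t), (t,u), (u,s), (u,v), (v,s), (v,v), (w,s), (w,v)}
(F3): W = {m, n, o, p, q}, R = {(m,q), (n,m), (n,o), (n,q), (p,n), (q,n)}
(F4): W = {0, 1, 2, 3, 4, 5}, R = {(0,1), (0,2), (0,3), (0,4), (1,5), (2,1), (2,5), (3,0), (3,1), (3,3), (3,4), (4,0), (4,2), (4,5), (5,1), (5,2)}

(F1), (F2)

Frame correspondent (Sahlqvist): \forall x \forall y \forall z ((xRy \wedge xRz) \to \exists w (yRw \wedge z R^2 w)) — i.e. a generalized confluence (Geach) condition.
(F1): holds.
(F2): holds.
(F3): fails — mRq, mRq but no w with qRw and qR²w.
(F4): fails — 0R1, 0R1 but no w with 1Rw and 1R²w.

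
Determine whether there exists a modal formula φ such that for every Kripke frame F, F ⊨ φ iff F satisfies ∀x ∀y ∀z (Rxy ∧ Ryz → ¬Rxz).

Not modally definable

Modal frame validity is preserved under surjective bounded morphisms.
The 5-cycle (worlds w0,w1,w2,w3,w4 with w0→w1→w2→w3→w4→w0) is intransitive. Mapping every world to a single reflexive point • is a surjective bounded morphism; the reflexive point is not intransitive (R••∧R•• but R••).
So the class is not modally definable.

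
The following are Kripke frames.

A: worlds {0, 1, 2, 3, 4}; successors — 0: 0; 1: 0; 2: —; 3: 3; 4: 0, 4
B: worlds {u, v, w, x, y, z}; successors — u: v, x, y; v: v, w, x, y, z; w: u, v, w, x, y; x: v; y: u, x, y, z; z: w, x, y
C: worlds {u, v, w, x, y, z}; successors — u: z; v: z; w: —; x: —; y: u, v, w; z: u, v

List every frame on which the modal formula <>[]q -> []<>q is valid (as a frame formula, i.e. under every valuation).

A

Frame correspondent (Sahlqvist): forall x forall y forall z (Rxy & Rxz -> exists w (Ryw & Rzw)) — i.e. convergence.
A: satisfies the condition.
B: fails — Ruy and Rux but y and x have no common successor.
C: fails — Ryv and Ryw but v and w have no common successor.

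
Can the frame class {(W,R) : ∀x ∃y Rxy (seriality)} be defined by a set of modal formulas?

Yes — defined by □q → ◇q

The condition is seriality. A defining modal formula is □q → ◇q.
Suppose □q→◇q is valid. At any x set V(q)=W. Then □q at x, so ◇q at x, so x has a successor.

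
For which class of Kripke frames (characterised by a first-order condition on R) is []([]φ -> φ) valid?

Suppose □(□φ→φ) is valid. Take Rxy and set V(φ)={w : Ryw}. Then at y, □φ holds; since □(□φ→φ) at x, □φ→φ at y, so φ at y, i.e. Ryy.

shift-reflexivity: forall x forall y (Rxy -> Ryy)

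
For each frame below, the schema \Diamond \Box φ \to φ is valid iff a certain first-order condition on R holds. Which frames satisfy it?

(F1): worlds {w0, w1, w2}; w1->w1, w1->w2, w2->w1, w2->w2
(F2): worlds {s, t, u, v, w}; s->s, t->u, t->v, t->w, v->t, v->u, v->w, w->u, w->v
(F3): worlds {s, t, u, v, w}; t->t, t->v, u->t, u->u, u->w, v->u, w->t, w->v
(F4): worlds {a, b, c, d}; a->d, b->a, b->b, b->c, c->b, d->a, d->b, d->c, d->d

(F1)

This is the axiom for symmetry; its first-order frame correspondent is \forall x \forall y (Rxy \to Ryx).
(F1): condition met.
(F2): fails — Rwu but not Ruw.
(F3): fails — Rwt but not Rtw.
(F4): fails — Rdc but not Rcd.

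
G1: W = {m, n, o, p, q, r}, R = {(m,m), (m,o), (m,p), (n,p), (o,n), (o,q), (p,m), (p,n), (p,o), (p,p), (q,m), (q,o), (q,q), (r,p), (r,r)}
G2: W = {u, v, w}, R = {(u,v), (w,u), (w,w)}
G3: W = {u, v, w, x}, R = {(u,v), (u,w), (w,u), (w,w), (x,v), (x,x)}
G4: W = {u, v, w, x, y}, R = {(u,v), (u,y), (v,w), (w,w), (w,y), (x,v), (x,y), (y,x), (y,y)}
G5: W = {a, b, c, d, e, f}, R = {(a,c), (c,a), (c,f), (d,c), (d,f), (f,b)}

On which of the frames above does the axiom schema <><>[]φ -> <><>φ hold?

G1

The schema corresponds to a generalized confluence (Geach) condition: forall x forall y (x R^2 y -> exists w (yRw & x R^2 w)).
G1: holds.
G2: fails — wR²v but no t with vRt and wR²t.
G3: fails — wR²v but no t with vRt and wR²t.
G4: fails — yR²v but no t with vRt and yR²t.
G5: fails — aR²a but no w with aRw and aR²w.
Valid on: G1.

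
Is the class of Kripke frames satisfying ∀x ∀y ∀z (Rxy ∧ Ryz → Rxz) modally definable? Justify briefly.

Definable; □q → □□q defines it

This is a Sahlqvist condition; the 4 axiom □q → □□q defines it.
Suppose □q→□□q is valid. Take Rxy, Ryz and set V(q)={w : Rxw}. Then □q at x, so □□q at x, so □q at y, so q at z, i.e. Rxz.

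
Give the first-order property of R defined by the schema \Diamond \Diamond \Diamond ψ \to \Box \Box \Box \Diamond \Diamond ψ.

This is a Sahlqvist (Geach-type) schema ◇^3□^0ψ → □^3◇^2ψ.
First-order correspondent: \forall x \forall y \forall z ((x R^3 y \wedge x R^3 z) \to \exists w (y = w \wedge z R^2 w)).

\forall x \forall y \forall z ((x R^3 y \wedge x R^3 z) \to \exists w (y = w \wedge z R^2 w))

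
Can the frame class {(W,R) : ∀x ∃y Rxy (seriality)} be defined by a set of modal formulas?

The condition is seriality. A defining modal formula is □q → ◇q.
Suppose □q→◇q is valid. At any x set V(q)=W. Then □q at x, so ◇q at x, so x has a successor.

Yes, by □q → ◇q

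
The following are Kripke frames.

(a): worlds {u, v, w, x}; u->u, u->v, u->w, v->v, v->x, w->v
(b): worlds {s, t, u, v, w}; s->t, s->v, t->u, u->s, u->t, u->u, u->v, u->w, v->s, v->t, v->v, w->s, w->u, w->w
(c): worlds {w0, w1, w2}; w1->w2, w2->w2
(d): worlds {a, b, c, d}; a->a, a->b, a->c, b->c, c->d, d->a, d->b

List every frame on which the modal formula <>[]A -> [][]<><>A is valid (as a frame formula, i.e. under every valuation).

Frame correspondent (Sahlqvist): forall x forall y forall z ((xRy & x R^2 z) -> exists w (yRw & z R^2 w)) — i.e. a generalized confluence (Geach) condition.
(a): fails — uRu, uR²x but no t with uRt and xR²t.
(b): holds.
(c): holds.
(d): fails — aRa, aR²b but no w with aRw and bR²w.
Valid on: (b), (c).

(b), (c)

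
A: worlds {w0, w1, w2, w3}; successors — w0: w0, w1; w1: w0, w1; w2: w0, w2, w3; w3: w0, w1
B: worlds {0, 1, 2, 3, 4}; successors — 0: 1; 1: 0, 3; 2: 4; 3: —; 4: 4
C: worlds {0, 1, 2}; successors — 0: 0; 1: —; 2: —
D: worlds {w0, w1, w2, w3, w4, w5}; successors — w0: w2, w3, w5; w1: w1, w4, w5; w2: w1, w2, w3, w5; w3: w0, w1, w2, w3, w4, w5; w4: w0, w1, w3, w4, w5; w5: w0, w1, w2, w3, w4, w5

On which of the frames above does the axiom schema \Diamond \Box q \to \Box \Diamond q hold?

A, C, D

The schema corresponds to convergence: \forall x \forall y \forall z (Rxy \wedge Rxz \to \exists w (Ryw \wedge Rzw)).
A: holds.
B: fails — R10 and R13 but 0 and 3 have no common successor.
C: holds.
D: holds.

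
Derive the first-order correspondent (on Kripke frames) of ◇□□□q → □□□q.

∀x ∀y ∀z ((xRy ∧ xR³z) → ∃w (yR³w ∧ z = w))

This is a Sahlqvist (Geach-type) schema ◇^1□^3q → □^3◇^0q.
Minimal-valuation argument: fix x; take any y with xR^1y and any z with xR^3z. Set V(q) to the set of worlds R-reachable from y in exactly 3 steps. Then □^3q holds at y, so the antecedent holds at x; validity forces ◇^0q at z, giving a w with zR^0w and yR^3w.
First-order correspondent: ∀x ∀y ∀z ((xRy ∧ xR³z) → ∃w (yR³w ∧ z = w)).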